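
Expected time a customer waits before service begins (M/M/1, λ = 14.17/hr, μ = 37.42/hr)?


ρ = 14.17/37.42 = 0.3787
Wq = ρ/(μ−λ) = 0.3787/(37.42 − 14.17) = 0.3787/23.25 = 0.01629 hr

Final: 0.01629 hr


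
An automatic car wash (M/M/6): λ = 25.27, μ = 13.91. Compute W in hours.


a = 1.8167; ρ = 0.3028; P₀ = 0.162431
Lq = P₀·a^c·ρ/(c!(1−ρ)²) = 0.005051
Wq = Lq/λ = 0.005051/25.27 = 0.0001999 hr
W = Wq + 1/μ = 0.0001999 + 0.07189 = 0.07209 hr

Final: 0.07209 hr


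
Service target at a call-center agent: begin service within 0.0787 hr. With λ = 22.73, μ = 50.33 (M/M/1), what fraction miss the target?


ρ = 22.73/50.33 = 0.4516
P(Wq > t) = ρ·e^{−(μ−λ)t} = 0.4516·e^{−2.1721}
= 0.4516·0.113936 = 0.051456

Final: 0.051456


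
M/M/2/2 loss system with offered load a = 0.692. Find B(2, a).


B(c,a) = (a^c/c!) / Σ_{k=0}^{c} a^k/k!
a^2/2! = 0.239432
Σ terms (k=0..2): 1.00000 + 0.69200 + 0.23943 = 1.931432
B = 0.239432/1.931432 = 0.123966

Final: 0.123966


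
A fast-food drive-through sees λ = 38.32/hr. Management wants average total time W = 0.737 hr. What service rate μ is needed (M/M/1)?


W = 1/(μ−λ) ⇒ μ − λ = 1/W = 1/0.737 = 1.3569
μ = λ + 1/W = 38.32 + 1.3569 = 39.6769 per hr

Final: 39.6769 /hr


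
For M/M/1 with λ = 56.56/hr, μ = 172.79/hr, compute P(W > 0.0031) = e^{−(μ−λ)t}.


W ~ Exponential(μ−λ) for M/M/1.
μ − λ = 172.79 − 56.56 = 116.2300
P(W > t) = e^{−(μ−λ)t} = e^{−0.3603} = 0.697458

Final: 0.697458


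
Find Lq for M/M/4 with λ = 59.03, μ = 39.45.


a = λ/μ = 1.4963; ρ = a/4 = 0.3741
P₀ = 0.221832
Lq = P₀·a^c·ρ / (c!·(1−ρ)²) = 0.221832·5.01306·0.3741/(24·0.39177)
= 0.04424

Final: 0.04424


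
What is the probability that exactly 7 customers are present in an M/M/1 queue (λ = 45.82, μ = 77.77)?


ρ = 45.82/77.77 = 0.5892
P_n = (1−ρ)·ρ^n = (1 − 0.5892)·0.5892^7 = 0.4108·0.024643 = 0.010124

Final: 0.010124


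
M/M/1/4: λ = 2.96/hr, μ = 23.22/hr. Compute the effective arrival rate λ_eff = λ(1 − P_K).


ρ = 0.1275; P_K = (1−ρ)ρ^4/(1−ρ^5) = 0.0002304
λ_eff = λ(1 − P_K) = 2.96·(1 − 0.0002304) = 2.96·0.999770 = 2.9593 /hr

Final: 2.9593 /hr


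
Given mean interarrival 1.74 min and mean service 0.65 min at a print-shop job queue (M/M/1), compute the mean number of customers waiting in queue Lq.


λ = 60/1.74 = 34.4828 /hr
μ = 60/0.65 = 92.3077 /hr
ρ = λ/μ = 34.4828/92.3077 = 0.3736
Lq = ρ²/(1−ρ) = 0.1395/0.6264 = 0.2228

Final: 0.2228


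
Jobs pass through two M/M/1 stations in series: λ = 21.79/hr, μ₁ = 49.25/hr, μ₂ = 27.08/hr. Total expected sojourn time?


Each node sees arrival rate λ = 21.79/hr (tandem ⇒ throughput preserved).
W₁ = 1/(μ₁−λ) = 1/(49.25−21.79) = 0.03642 hr
W₂ = 1/(μ₂−λ) = 1/(27.08−21.79) = 0.18904 hr
W_total = W₁ + W₂ = 0.03642 + 0.18904 = 0.22545 hr

Final: 0.22545 hr


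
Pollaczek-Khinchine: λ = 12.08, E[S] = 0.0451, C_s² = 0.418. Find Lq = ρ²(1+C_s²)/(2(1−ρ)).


ρ = λ·E[S] = 12.08·0.0451 = 0.5448
Lq = ρ²(1+C_s²)/(2(1−ρ)) = 0.2968·(1+0.418)/(2·0.4552)
= 0.2968·1.4180/0.9104 = 0.46232

Final: 0.46232


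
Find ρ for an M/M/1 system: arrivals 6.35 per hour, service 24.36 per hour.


ρ = λ/μ = 6.35/24.36 = 0.2607

Final: 0.2607


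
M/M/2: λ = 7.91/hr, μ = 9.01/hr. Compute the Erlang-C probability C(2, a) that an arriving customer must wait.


a = λ/μ = 0.8779; ρ = a/2 = 0.4390
P₀ = 0.389896 (from M/M/c formula)
C(c,a) = [a^c/(c!(1−ρ))]·P₀ = [0.77073/(2·0.5610)]·0.389896
= 0.68687·0.389896 = 0.267809

Final: 0.267809


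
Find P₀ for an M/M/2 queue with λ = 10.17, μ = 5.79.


a = λ/μ = 10.17/5.79 = 1.7565; ρ = a/c = 0.8782
Σ_{k=0}^{1} a^k/k! (terms k=0..1) = 1.00000 + 1.75648 = 2.75648
Tail: a^2/(2!(1−ρ)) = 3.08521/(2·0.1218) = 12.66906
P₀ = 1/(2.75648 + 12.66906) = 1/15.42553 = 0.064828

Final: 0.064828


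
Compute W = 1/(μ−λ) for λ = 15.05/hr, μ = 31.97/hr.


W = 1/(μ−λ) = 1/(31.97 − 15.05) = 1/16.92 = 0.05910 hr

Final: 0.05910 hr


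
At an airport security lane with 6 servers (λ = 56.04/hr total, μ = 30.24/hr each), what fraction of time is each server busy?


ρ = λ/(cμ) = 56.04/(6·30.24) = 56.04/181.44 = 0.3089

Final: 0.3089


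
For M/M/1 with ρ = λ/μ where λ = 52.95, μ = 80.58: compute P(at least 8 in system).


ρ = 52.95/80.58 = 0.6571
P(N ≥ n) = ρ^n = 0.6571^8 = 0.034762

Final: 0.034762


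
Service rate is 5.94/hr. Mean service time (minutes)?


Mean service time = 1/μ = 1/5.94 hour = 0.16835 hour
In minutes: 0.16835 × 60 = 10.1010 min

Final: 10.1010 min


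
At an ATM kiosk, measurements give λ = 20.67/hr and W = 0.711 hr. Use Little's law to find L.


L = λW = 20.67·0.711 = 14.6964

Final: 14.6964


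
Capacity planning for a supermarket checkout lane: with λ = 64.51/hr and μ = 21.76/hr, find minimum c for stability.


Stability requires cμ > λ ⇔ c > λ/μ.
λ/μ = 64.51/21.76 = 2.9646
Minimum integer c = ⌊2.9646⌋ + 1 = 3
Check: 3·21.76 = 65.28 > 64.51, while 2·21.76 = 43.52 ≤ 64.51

Final: 3 servers


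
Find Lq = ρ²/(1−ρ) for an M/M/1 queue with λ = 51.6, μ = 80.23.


ρ = 51.6/80.23 = 0.6432
Lq = ρ²/(1−ρ) = 0.4136/0.3568 = 1.1592

Final: 1.1592


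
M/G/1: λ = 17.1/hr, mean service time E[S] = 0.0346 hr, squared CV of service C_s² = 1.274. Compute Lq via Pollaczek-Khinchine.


ρ = λ·E[S] = 17.1·0.0346 = 0.5917
Lq = ρ²(1+C_s²)/(2(1−ρ)) = 0.3501·(1+1.274)/(2·0.4083)
= 0.3501·2.2740/0.8167 = 0.97473

Final: 0.97473


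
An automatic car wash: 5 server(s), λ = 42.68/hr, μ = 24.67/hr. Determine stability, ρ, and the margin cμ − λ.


Total capacity cμ = 5·24.67 = 123.35/hr
ρ = λ/(cμ) = 42.68/123.35 = 0.3460
Stable ⇔ ρ < 1: YES
Spare capacity = cμ − λ = 123.35 − 42.68 = 80.67/hr

Final: ρ = 0.3460; stable; margin = 80.67/hr


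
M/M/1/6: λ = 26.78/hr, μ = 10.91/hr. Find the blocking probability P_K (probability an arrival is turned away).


ρ = λ/μ = 26.78/10.91 = 2.4546
P_K = (1−ρ)ρ^K/(1−ρ^(K+1)) = (-1.4546·218.733314)/(1 − 536.909087)
= -318.175774/-535.909087 = 0.593712

Final: 0.593712


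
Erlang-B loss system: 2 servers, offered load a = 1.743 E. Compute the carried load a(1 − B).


B(2,1.743) = 0.356409 (Erlang-B)
Carried load = a(1 − B) = 1.743·(1 − 0.356409) = 1.743·0.643591 = 1.1218 E

Final: 1.1218 Erlangs


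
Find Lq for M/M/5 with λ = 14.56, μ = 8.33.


a = λ/μ = 1.7479; ρ = a/5 = 0.3496
P₀ = 0.173508
Lq = P₀·a^c·ρ / (c!·(1−ρ)²) = 0.173508·16.31480·0.3496/(120·0.42305)
= 0.01949

Final: 0.01949


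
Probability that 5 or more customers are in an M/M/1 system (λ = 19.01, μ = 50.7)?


ρ = 19.01/50.7 = 0.3750
P(N ≥ n) = ρ^n = 0.3750^5 = 0.007411

Final: 0.007411


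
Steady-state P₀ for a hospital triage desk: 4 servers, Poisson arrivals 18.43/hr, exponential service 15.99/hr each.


a = λ/μ = 18.43/15.99 = 1.1526; ρ = a/c = 0.2881
Σ_{k=0}^{3} a^k/k! (terms k=0..3) = 1.00000 + 1.15260 + 0.66424 + 0.25520 = 3.07203
Tail: a^4/(4!(1−ρ)) = 1.76485/(24·0.7119) = 0.10330
P₀ = 1/(3.07203 + 0.10330) = 1/3.17533 = 0.314927

Final: 0.314927


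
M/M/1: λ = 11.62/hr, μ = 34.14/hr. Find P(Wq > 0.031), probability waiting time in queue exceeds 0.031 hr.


ρ = 11.62/34.14 = 0.3404
P(Wq > t) = ρ·e^{−(μ−λ)t} = 0.3404·e^{−0.6981}
= 0.3404·0.497520 = 0.169337

Final: 0.169337


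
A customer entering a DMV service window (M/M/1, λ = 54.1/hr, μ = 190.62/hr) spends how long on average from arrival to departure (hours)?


W = 1/(μ−λ) = 1/(190.62 − 54.1) = 1/136.52 = 0.007325 hr

Final: 0.007325 hr


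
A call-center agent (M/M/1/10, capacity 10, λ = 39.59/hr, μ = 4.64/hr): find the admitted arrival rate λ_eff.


ρ = 8.5323; P_K = (1−ρ)ρ^10/(1−ρ^11) = 0.882799
λ_eff = λ(1 − P_K) = 39.59·(1 − 0.882799) = 39.59·0.117201 = 4.6400 /hr

Final: 4.6400 /hr


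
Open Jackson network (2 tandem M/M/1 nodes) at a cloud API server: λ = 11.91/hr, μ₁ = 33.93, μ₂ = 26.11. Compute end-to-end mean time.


Each node sees arrival rate λ = 11.91/hr (tandem ⇒ throughput preserved).
W₁ = 1/(μ₁−λ) = 1/(33.93−11.91) = 0.04541 hr
W₂ = 1/(μ₂−λ) = 1/(26.11−11.91) = 0.07042 hr
W_total = W₁ + W₂ = 0.04541 + 0.07042 = 0.11584 hr

Final: 0.11584 hr


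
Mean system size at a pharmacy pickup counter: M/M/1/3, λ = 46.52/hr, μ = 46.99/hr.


ρ = 46.52/46.99 = 0.9900
L = ρ[1 − (K+1)ρ^K + Kρ^(K+1)] / [(1−ρ)(1−ρ^(K+1))]
Numerator: 0.9900·(1 − 4·0.970293 + 3·0.960588) = 0.0005864
Denominator: (0.01000)·(0.039412) = 0.0003942
L = 0.0005864/0.0003942 = 1.4874

Final: 1.4874


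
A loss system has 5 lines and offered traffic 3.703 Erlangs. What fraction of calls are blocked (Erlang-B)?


B(c,a) = (a^c/c!) / Σ_{k=0}^{c} a^k/k!
a^5/5! = 5.802128
Σ terms (k=0..5): 1.00000 + 3.70300 + 6.85610 + 8.46272 + 7.83436 + 5.80213 = 33.658312
B = 5.802128/33.658312 = 0.172383

Final: 0.172383


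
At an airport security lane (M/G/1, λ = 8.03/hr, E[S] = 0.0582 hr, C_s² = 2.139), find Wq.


ρ = λ·E[S] = 8.03·0.0582 = 0.4673
E[S²] = E[S]²(1+C_s²) = 0.0582²·(1+2.139) = 0.010633
Wq = λ·E[S²]/(2(1−ρ)) = 8.03·0.010633/(2·0.5327) = 0.08015 hr

Final: 0.08015 hr


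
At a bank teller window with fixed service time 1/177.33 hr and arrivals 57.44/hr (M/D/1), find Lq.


ρ = 57.44/177.33 = 0.3239
M/D/1: Lq = ρ²/(2(1−ρ)) = 0.1049/(2·0.6761) = 0.07759

Final: 0.07759


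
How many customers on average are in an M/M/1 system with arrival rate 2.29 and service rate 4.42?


ρ = λ/μ = 2.29/4.42 = 0.5181
L = ρ/(1−ρ) = 0.5181/(1 − 0.5181) = 0.5181/0.4819 = 1.0751

Final: 1.0751


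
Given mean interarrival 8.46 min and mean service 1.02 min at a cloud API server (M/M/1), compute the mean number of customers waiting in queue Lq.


λ = 60/8.46 = 7.0922 /hr
μ = 60/1.02 = 58.8235 /hr
ρ = λ/μ = 7.0922/58.8235 = 0.1206
Lq = ρ²/(1−ρ) = 0.01454/0.8794 = 0.01653

Final: 0.01653


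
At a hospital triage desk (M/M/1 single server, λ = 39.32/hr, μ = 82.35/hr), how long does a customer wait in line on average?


ρ = 39.32/82.35 = 0.4775
Wq = ρ/(μ−λ) = 0.4775/(82.35 − 39.32) = 0.4775/43.03 = 0.01110 hr

Final: 0.01110 hr


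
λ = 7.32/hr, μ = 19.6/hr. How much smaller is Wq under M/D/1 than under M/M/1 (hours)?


ρ = 7.32/19.6 = 0.3735
Wq(M/M/1) = ρ/(μ−λ) = 0.3735/12.28 = 0.03041 hr
Wq(M/D/1) = ρ/(2(μ−λ)) = 0.01521 hr
Savings = 0.03041 − 0.01521 = 0.01521 hr

Final: 0.01521 hr


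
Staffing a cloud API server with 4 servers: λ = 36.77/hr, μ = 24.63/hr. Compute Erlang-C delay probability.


a = λ/μ = 1.4929; ρ = a/4 = 0.3732
P₀ = 0.222617 (from M/M/c formula)
C(c,a) = [a^c/(c!(1−ρ))]·P₀ = [4.96726/(24·0.6268)]·0.222617
= 0.33021·0.222617 = 0.073511

Final: 0.073511


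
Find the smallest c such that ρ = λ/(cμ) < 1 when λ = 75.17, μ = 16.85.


Stability requires cμ > λ ⇔ c > λ/μ.
λ/μ = 75.17/16.85 = 4.4611
Minimum integer c = ⌊4.4611⌋ + 1 = 5
Check: 5·16.85 = 84.25 > 75.17, while 4·16.85 = 67.40 ≤ 75.17

Final: 5 servers


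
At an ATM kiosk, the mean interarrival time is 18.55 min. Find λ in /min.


λ = 1/(interarrival time) in consistent units.
1 minute = 1 min, so λ = 1/18.55 = 0.05391 per minute

Final: 0.05391 /min


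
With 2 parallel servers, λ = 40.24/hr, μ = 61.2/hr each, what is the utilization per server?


ρ = λ/(cμ) = 40.24/(2·61.2) = 40.24/122.40 = 0.3288

Final: 0.3288


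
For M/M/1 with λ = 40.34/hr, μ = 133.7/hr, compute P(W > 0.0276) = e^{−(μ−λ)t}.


W ~ Exponential(μ−λ) for M/M/1.
μ − λ = 133.7 − 40.34 = 93.3600
P(W > t) = e^{−(μ−λ)t} = e^{−2.5767} = 0.076022

Final: 0.076022


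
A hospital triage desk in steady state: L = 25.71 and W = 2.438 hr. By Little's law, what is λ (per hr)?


λ = L/W = 25.71/2.438 = 10.5455 /hr

Final: 10.5455 /hr


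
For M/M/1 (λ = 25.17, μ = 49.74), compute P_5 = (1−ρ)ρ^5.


ρ = 25.17/49.74 = 0.5060
P_n = (1−ρ)·ρ^n = (1 − 0.5060)·0.5060^5 = 0.4940·0.033181 = 0.016390

Final: 0.016390


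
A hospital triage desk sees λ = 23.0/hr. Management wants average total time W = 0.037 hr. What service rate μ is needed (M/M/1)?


W = 1/(μ−λ) ⇒ μ − λ = 1/W = 1/0.037 = 27.0270
μ = λ + 1/W = 23.0 + 27.0270 = 50.0270 per hr

Final: 50.0270 /hr


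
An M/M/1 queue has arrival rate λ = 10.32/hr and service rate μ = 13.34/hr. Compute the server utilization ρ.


ρ = λ/μ = 10.32/13.34 = 0.7736

Final: 0.7736


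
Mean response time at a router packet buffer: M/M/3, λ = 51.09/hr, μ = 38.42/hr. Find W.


a = 1.3298; ρ = 0.4433; P₀ = 0.255241
Lq = P₀·a^c·ρ/(c!(1−ρ)²) = 0.14305
Wq = Lq/λ = 0.14305/51.09 = 0.002800 hr
W = Wq + 1/μ = 0.002800 + 0.02603 = 0.02883 hr

Final: 0.02883 hr


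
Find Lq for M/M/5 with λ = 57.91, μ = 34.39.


a = λ/μ = 1.6839; ρ = a/5 = 0.3368
P₀ = 0.185093
Lq = P₀·a^c·ρ / (c!·(1−ρ)²) = 0.185093·13.53963·0.3368/(120·0.43986)
= 0.01599

Final: 0.01599


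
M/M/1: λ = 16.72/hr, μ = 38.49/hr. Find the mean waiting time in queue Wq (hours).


ρ = 16.72/38.49 = 0.4344
Wq = ρ/(μ−λ) = 0.4344/(38.49 − 16.72) = 0.4344/21.77 = 0.01995 hr

Final: 0.01995 hr


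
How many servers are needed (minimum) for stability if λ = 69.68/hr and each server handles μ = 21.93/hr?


Stability requires cμ > λ ⇔ c > λ/μ.
λ/μ = 69.68/21.93 = 3.1774
Minimum integer c = ⌊3.1774⌋ + 1 = 4
Check: 4·21.93 = 87.72 > 69.68, while 3·21.93 = 65.79 ≤ 69.68

Final: 4 servers


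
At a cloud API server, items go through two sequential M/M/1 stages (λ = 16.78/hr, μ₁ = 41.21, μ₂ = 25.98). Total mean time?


Each node sees arrival rate λ = 16.78/hr (tandem ⇒ throughput preserved).
W₁ = 1/(μ₁−λ) = 1/(41.21−16.78) = 0.04093 hr
W₂ = 1/(μ₂−λ) = 1/(25.98−16.78) = 0.10870 hr
W_total = W₁ + W₂ = 0.04093 + 0.10870 = 0.14963 hr

Final: 0.14963 hr


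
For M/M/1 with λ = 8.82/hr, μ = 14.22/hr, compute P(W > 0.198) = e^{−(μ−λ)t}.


W ~ Exponential(μ−λ) for M/M/1.
μ − λ = 14.22 − 8.82 = 5.4000
P(W > t) = e^{−(μ−λ)t} = e^{−1.0692} = 0.343283

Final: 0.343283


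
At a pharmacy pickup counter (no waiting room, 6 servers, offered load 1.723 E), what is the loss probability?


B(c,a) = (a^c/c!) / Σ_{k=0}^{c} a^k/k!
a^6/6! = 0.036340
Σ terms (k=0..6): 1.00000 + 1.72300 + 1.48436 + 0.85252 + 0.36722 + 0.12655 + 0.03634 = 5.589992
B = 0.036340/5.589992 = 0.006501

Final: 0.006501


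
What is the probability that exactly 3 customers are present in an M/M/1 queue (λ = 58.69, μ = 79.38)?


ρ = 58.69/79.38 = 0.7394
P_n = (1−ρ)·ρ^n = (1 − 0.7394)·0.7394^3 = 0.2606·0.404165 = 0.105344

Final: 0.105344


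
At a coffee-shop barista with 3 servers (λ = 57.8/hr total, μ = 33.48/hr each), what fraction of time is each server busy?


ρ = λ/(cμ) = 57.8/(3·33.48) = 57.8/100.44 = 0.5755

Final: 0.5755


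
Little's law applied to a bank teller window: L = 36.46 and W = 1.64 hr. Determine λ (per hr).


λ = L/W = 36.46/1.64 = 22.2317 /hr

Final: 22.2317 /hr


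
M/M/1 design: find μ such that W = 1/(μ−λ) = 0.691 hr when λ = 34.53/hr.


W = 1/(μ−λ) ⇒ μ − λ = 1/W = 1/0.691 = 1.4472
μ = λ + 1/W = 34.53 + 1.4472 = 35.9772 per hr

Final: 35.9772 /hr


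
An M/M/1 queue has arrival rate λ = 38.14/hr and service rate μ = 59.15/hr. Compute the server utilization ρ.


ρ = λ/μ = 38.14/59.15 = 0.6448

Final: 0.6448


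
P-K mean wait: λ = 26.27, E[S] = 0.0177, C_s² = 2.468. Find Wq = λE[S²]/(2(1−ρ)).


ρ = λ·E[S] = 26.27·0.0177 = 0.4650
E[S²] = E[S]²(1+C_s²) = 0.0177²·(1+2.468) = 0.001086
Wq = λ·E[S²]/(2(1−ρ)) = 26.27·0.001086/(2·0.5350) = 0.02667 hr

Final: 0.02667 hr


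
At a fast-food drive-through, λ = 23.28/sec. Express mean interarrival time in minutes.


Mean interarrival time = 1/λ = 1/23.28 second = 0.04296 second
In minutes: 0.04296 × 0.0166667 = 0.0007159 min

Final: 0.0007159 min


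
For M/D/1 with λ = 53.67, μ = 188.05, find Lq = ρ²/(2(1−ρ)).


ρ = 53.67/188.05 = 0.2854
M/D/1: Lq = ρ²/(2(1−ρ)) = 0.08145/(2·0.7146) = 0.05699

Final: 0.05699


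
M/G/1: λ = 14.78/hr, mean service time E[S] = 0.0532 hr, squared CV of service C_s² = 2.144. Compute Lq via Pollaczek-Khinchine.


ρ = λ·E[S] = 14.78·0.0532 = 0.7863
Lq = ρ²(1+C_s²)/(2(1−ρ)) = 0.6183·(1+2.144)/(2·0.2137)
= 0.6183·3.1440/0.4274 = 4.54791

Final: 4.54791


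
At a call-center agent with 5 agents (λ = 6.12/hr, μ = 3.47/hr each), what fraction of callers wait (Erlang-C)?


a = λ/μ = 1.7637; ρ = a/5 = 0.3527
P₀ = 0.170759 (from M/M/c formula)
C(c,a) = [a^c/(c!(1−ρ))]·P₀ = [17.06514/(120·0.6473)]·0.170759
= 0.21971·0.170759 = 0.037517

Final: 0.037517


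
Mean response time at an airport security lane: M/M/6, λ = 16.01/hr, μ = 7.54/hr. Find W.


a = 2.1233; ρ = 0.3539; P₀ = 0.119377
Lq = P₀·a^c·ρ/(c!(1−ρ)²) = 0.01288
Wq = Lq/λ = 0.01288/16.01 = 0.0008046 hr
W = Wq + 1/μ = 0.0008046 + 0.13263 = 0.13343 hr

Final: 0.13343 hr


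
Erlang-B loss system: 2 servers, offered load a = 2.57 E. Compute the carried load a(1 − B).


B(2,2.57) = 0.480535 (Erlang-B)
Carried load = a(1 − B) = 2.57·(1 − 0.480535) = 2.57·0.519465 = 1.3350 E

Final: 1.3350 Erlangs


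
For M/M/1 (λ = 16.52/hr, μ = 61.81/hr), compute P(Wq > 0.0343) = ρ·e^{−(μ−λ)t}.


ρ = 16.52/61.81 = 0.2673
P(Wq > t) = ρ·e^{−(μ−λ)t} = 0.2673·e^{−1.5534}
= 0.2673·0.211518 = 0.056532

Final: 0.056532


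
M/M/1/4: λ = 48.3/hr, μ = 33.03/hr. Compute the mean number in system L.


ρ = 48.3/33.03 = 1.4623
L = ρ[1 − (K+1)ρ^K + Kρ^(K+1)] / [(1−ρ)(1−ρ^(K+1))]
Numerator: 1.4623·(1 − 5·4.572505 + 4·6.686407) = 7.140591
Denominator: (-0.4623)·(-5.686407) = 2.628866
L = 7.140591/2.628866 = 2.7162

Final: 2.7162


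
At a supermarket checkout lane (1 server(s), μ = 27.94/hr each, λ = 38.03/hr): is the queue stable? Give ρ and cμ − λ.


Total capacity cμ = 1·27.94 = 27.94/hr
ρ = λ/(cμ) = 38.03/27.94 = 1.3611
Stable ⇔ ρ < 1: NO
Spare capacity = cμ − λ = 27.94 − 38.03 = -10.09/hr

Final: ρ = 1.3611; unstable; margin = -10.09/hr


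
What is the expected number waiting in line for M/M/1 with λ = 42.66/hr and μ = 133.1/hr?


ρ = 42.66/133.1 = 0.3205
Lq = ρ²/(1−ρ) = 0.1027/0.6795 = 0.1512

Final: 0.1512


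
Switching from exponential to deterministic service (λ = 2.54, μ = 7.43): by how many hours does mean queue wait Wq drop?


ρ = 2.54/7.43 = 0.3419
Wq(M/M/1) = ρ/(μ−λ) = 0.3419/4.89 = 0.06991 hr
Wq(M/D/1) = ρ/(2(μ−λ)) = 0.03495 hr
Savings = 0.06991 − 0.03495 = 0.03495 hr

Final: 0.03495 hr


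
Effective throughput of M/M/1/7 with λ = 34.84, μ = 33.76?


ρ = 1.0320; P_K = (1−ρ)ρ^7/(1−ρ^8) = 0.139202
λ_eff = λ(1 − P_K) = 34.84·(1 − 0.139202) = 34.84·0.860798 = 29.9902 /hr

Final: 29.9902 /hr


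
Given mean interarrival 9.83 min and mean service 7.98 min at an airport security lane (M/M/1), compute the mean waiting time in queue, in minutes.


λ = 60/9.83 = 6.1038 /hr
μ = 60/7.98 = 7.5188 /hr
ρ = λ/μ = 6.1038/7.5188 = 0.8118
Wq = ρ/(μ−λ) = 0.8118/(7.5188−6.1038) = 0.57370 hr
In minutes: 0.57370·60 = 34.422 min

Final: 34.422 min


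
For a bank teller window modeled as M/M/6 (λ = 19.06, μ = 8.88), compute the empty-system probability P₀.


a = λ/μ = 19.06/8.88 = 2.1464; ρ = a/c = 0.3577
Σ_{k=0}^{5} a^k/k! (terms k=0..5) = 1.00000 + 2.14640 + 2.30351 + 1.64808 + 0.88436 + 0.37964 = 8.36198
Tail: a^6/(6!(1−ρ)) = 97.78215/(720·0.6423) = 0.21145
P₀ = 1/(8.36198 + 0.21145) = 1/8.57343 = 0.116639

Final: 0.116639


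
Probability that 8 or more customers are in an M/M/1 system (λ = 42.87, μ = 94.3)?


ρ = 42.87/94.3 = 0.4546
P(N ≥ n) = ρ^n = 0.4546^8 = 0.001824

Final: 0.001824


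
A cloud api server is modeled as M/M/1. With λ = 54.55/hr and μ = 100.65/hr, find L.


ρ = λ/μ = 54.55/100.65 = 0.5420
L = ρ/(1−ρ) = 0.5420/(1 − 0.5420) = 0.5420/0.4580 = 1.1833

Final: 1.1833


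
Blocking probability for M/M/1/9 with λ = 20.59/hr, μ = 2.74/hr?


ρ = λ/μ = 20.59/2.74 = 7.5146
P_K = (1−ρ)ρ^K/(1−ρ^(K+1)) = (-6.5146·76410326.281614)/(1 − 574192926.327898)
= -497782600.046284/-574192925.327898 = 0.866926

Final: 0.866926


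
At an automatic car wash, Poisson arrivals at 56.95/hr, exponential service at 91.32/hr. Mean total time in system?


W = 1/(μ−λ) = 1/(91.32 − 56.95) = 1/34.37 = 0.02910 hr

Final: 0.02910 hr


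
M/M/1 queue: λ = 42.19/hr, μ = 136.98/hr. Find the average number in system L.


ρ = λ/μ = 42.19/136.98 = 0.3080
L = ρ/(1−ρ) = 0.3080/(1 − 0.3080) = 0.3080/0.6920 = 0.4451

Final: 0.4451


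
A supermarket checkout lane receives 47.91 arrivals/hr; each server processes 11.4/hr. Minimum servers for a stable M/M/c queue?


Stability requires cμ > λ ⇔ c > λ/μ.
λ/μ = 47.91/11.4 = 4.2026
Minimum integer c = ⌊4.2026⌋ + 1 = 5
Check: 5·11.4 = 57.00 > 47.91, while 4·11.4 = 45.60 ≤ 47.91

Final: 5 servers


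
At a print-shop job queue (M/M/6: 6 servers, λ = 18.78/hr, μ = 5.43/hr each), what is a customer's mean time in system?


a = 3.4586; ρ = 0.5764; P₀ = 0.030274
Lq = P₀·a^c·ρ/(c!(1−ρ)²) = 0.23120
Wq = Lq/λ = 0.23120/18.78 = 0.01231 hr
W = Wq + 1/μ = 0.01231 + 0.18416 = 0.19647 hr

Final: 0.19647 hr


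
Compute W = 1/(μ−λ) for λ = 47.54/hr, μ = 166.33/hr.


W = 1/(μ−λ) = 1/(166.33 − 47.54) = 1/118.79 = 0.008418 hr

Final: 0.008418 hr


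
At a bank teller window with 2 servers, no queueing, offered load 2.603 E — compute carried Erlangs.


B(2,2.603) = 0.484609 (Erlang-B)
Carried load = a(1 − B) = 2.603·(1 − 0.484609) = 2.603·0.515391 = 1.3416 E

Final: 1.3416 Erlangs


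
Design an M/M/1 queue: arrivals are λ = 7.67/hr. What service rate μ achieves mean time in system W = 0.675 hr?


W = 1/(μ−λ) ⇒ μ − λ = 1/W = 1/0.675 = 1.4815
μ = λ + 1/W = 7.67 + 1.4815 = 9.1515 per hr

Final: 9.1515 /hr


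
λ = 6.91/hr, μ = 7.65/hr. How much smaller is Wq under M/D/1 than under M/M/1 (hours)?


ρ = 6.91/7.65 = 0.9033
Wq(M/M/1) = ρ/(μ−λ) = 0.9033/0.7400 = 1.22063 hr
Wq(M/D/1) = ρ/(2(μ−λ)) = 0.61032 hr
Savings = 1.22063 − 0.61032 = 0.61032 hr

Final: 0.61032 hr


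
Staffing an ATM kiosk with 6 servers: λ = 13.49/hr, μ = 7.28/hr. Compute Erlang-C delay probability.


a = λ/μ = 1.8530; ρ = a/6 = 0.3088
P₀ = 0.156617 (from M/M/c formula)
C(c,a) = [a^c/(c!(1−ρ))]·P₀ = [40.48400/(720·0.6912)]·0.156617
= 0.08135·0.156617 = 0.012741

Final: 0.012741


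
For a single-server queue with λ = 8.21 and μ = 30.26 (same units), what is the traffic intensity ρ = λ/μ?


ρ = λ/μ = 8.21/30.26 = 0.2713

Final: 0.2713


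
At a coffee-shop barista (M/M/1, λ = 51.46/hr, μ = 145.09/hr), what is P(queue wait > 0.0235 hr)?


ρ = 51.46/145.09 = 0.3547
P(Wq > t) = ρ·e^{−(μ−λ)t} = 0.3547·e^{−2.2003}
= 0.3547·0.110769 = 0.039287

Final: 0.039287


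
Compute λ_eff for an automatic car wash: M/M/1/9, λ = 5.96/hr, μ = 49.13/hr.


ρ = 0.1213; P_K = (1−ρ)ρ^9/(1−ρ^10) = 0.000000005000
λ_eff = λ(1 − P_K) = 5.96·(1 − 0.000000005000) = 5.96·1.000000 = 5.9600 /hr

Final: 5.9600 /hr


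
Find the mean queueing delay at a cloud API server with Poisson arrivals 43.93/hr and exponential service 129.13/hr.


ρ = 43.93/129.13 = 0.3402
Wq = ρ/(μ−λ) = 0.3402/(129.13 − 43.93) = 0.3402/85.20 = 0.003993 hr

Final: 0.003993 hr


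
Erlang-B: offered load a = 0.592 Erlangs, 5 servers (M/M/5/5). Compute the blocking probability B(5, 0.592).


B(c,a) = (a^c/c!) / Σ_{k=0}^{c} a^k/k!
a^5/5! = 0.0006059
Σ terms (k=0..5): 1.00000 + 0.59200 + 0.17523 + 0.03458 + 0.005118 + 0.0006059 = 1.807535
B = 0.0006059/1.807535 = 0.0003352

Final: 0.0003352


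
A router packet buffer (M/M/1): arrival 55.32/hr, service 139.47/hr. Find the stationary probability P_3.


ρ = 55.32/139.47 = 0.3966
P_n = (1−ρ)·ρ^n = (1 − 0.3966)·0.3966^3 = 0.6034·0.062403 = 0.037651

Final: 0.037651


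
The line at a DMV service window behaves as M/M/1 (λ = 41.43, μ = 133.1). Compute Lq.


ρ = 41.43/133.1 = 0.3113
Lq = ρ²/(1−ρ) = 0.09689/0.6887 = 0.1407

Final: 0.1407


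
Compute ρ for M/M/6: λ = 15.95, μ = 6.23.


ρ = λ/(cμ) = 15.95/(6·6.23) = 15.95/37.38 = 0.4267

Final: 0.4267


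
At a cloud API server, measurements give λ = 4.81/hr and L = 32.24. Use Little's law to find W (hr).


W = L/λ = 32.24/4.81 = 6.7027 hr

Final: 6.7027 hr


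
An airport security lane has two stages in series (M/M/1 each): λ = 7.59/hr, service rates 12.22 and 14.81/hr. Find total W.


Each node sees arrival rate λ = 7.59/hr (tandem ⇒ throughput preserved).
W₁ = 1/(μ₁−λ) = 1/(12.22−7.59) = 0.21598 hr
W₂ = 1/(μ₂−λ) = 1/(14.81−7.59) = 0.13850 hr
W_total = W₁ + W₂ = 0.21598 + 0.13850 = 0.35449 hr

Final: 0.35449 hr


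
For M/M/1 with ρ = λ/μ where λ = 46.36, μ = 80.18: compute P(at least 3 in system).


ρ = 46.36/80.18 = 0.5782
P(N ≥ n) = ρ^n = 0.5782^3 = 0.193300

Final: 0.193300


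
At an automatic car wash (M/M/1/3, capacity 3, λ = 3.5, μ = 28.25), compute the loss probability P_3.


ρ = λ/μ = 3.5/28.25 = 0.1239
P_K = (1−ρ)ρ^K/(1−ρ^(K+1)) = (0.8761·0.001902)/(1 − 0.0002356)
= 0.001666/0.999764 = 0.001667

Final: 0.001667


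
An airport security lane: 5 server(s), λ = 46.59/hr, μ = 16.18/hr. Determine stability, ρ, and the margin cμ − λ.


Total capacity cμ = 5·16.18 = 80.90/hr
ρ = λ/(cμ) = 46.59/80.90 = 0.5759
Stable ⇔ ρ < 1: YES
Spare capacity = cμ − λ = 80.90 − 46.59 = 34.31/hr

Final: ρ = 0.5759; stable; margin = 34.31/hr


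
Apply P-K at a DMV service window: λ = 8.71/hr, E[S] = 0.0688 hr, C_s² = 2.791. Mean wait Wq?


ρ = λ·E[S] = 8.71·0.0688 = 0.5992
E[S²] = E[S]²(1+C_s²) = 0.0688²·(1+2.791) = 0.017944
Wq = λ·E[S²]/(2(1−ρ)) = 8.71·0.017944/(2·0.4008) = 0.19500 hr

Final: 0.19500 hr


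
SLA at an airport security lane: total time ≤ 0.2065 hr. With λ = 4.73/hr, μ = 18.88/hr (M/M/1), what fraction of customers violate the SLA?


W ~ Exponential(μ−λ) for M/M/1.
μ − λ = 18.88 − 4.73 = 14.1500
P(W > t) = e^{−(μ−λ)t} = e^{−2.9220} = 0.053827

Final: 0.053827


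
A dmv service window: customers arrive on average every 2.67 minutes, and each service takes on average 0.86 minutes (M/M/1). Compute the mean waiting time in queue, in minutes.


λ = 60/2.67 = 22.4719 /hr
μ = 60/0.86 = 69.7674 /hr
ρ = λ/μ = 22.4719/69.7674 = 0.3221
Wq = ρ/(μ−λ) = 0.3221/(69.7674−22.4719) = 0.006810 hr
In minutes: 0.006810·60 = 0.4086 min

Final: 0.4086 min


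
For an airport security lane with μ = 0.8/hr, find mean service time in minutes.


Mean service time = 1/μ = 1/0.8 hour = 1.25000 hour
In minutes: 1.25000 × 60 = 75.0000 min

Final: 75.0000 min


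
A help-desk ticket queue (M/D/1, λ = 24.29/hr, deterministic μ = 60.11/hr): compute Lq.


ρ = 24.29/60.11 = 0.4041
M/D/1: Lq = ρ²/(2(1−ρ)) = 0.1633/(2·0.5959) = 0.13701

Final: 0.13701


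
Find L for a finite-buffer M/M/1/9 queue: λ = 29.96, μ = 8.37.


ρ = 29.96/8.37 = 3.5795
L = ρ[1 − (K+1)ρ^K + Kρ^(K+1)] / [(1−ρ)(1−ρ^(K+1))]
Numerator: 3.5795·(1 − 10·96459.978172 + 9·345273.709202) = 7670277.592481
Denominator: (-2.5795)·(-345272.709202) = 890613.834131
L = 7670277.592481/890613.834131 = 8.6123

Final: 8.6123


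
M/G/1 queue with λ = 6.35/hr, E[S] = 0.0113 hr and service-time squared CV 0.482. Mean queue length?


ρ = λ·E[S] = 6.35·0.0113 = 0.07175
Lq = ρ²(1+C_s²)/(2(1−ρ)) = 0.005149·(1+0.482)/(2·0.9282)
= 0.005149·1.4820/1.8565 = 0.004110

Final: 0.004110


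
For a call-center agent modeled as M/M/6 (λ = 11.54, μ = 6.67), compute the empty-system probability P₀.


a = λ/μ = 11.54/6.67 = 1.7301; ρ = a/c = 0.2884
Σ_{k=0}^{5} a^k/k! (terms k=0..5) = 1.00000 + 1.73013 + 1.49668 + 0.86315 + 0.37334 + 0.12919 = 5.59250
Tail: a^6/(6!(1−ρ)) = 26.82130/(720·0.7116) = 0.05235
P₀ = 1/(5.59250 + 0.05235) = 1/5.64485 = 0.177153

Final: 0.177153


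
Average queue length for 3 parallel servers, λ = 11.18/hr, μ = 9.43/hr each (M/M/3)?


a = λ/μ = 1.1856; ρ = a/3 = 0.3952
P₀ = 0.298722
Lq = P₀·a^c·ρ / (c!·(1−ρ)²) = 0.298722·1.66644·0.3952/(6·0.36579)
= 0.08964

Final: 0.08964


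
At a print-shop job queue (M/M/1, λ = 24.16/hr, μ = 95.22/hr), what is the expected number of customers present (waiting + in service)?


ρ = λ/μ = 24.16/95.22 = 0.2537
L = ρ/(1−ρ) = 0.2537/(1 − 0.2537) = 0.2537/0.7463 = 0.3400

Final: 0.3400


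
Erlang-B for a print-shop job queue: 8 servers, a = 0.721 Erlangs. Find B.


B(c,a) = (a^c/c!) / Σ_{k=0}^{c} a^k/k!
a^8/8! = 0.000001811
Σ terms (k=0..8): 1.00000 + 0.72100 + 0.25992 + 0.06247 + 0.01126 + 0.001624 + 0.0001951 + 0.00002010 + 0.000001811 = 2.056489
B = 0.000001811/2.056489 = 0.0000008807

Final: 0.0000008807


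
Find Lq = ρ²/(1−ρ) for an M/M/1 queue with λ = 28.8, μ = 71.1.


ρ = 28.8/71.1 = 0.4051
Lq = ρ²/(1−ρ) = 0.1641/0.5949 = 0.2758

Final: 0.2758


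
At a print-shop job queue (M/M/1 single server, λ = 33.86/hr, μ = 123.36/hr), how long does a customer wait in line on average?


ρ = 33.86/123.36 = 0.2745
Wq = ρ/(μ−λ) = 0.2745/(123.36 − 33.86) = 0.2745/89.50 = 0.003067 hr

Final: 0.003067 hr


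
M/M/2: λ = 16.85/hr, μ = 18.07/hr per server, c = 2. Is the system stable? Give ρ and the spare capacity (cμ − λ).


Total capacity cμ = 2·18.07 = 36.14/hr
ρ = λ/(cμ) = 16.85/36.14 = 0.4662
Stable ⇔ ρ < 1: YES
Spare capacity = cμ − λ = 36.14 − 16.85 = 19.29/hr

Final: ρ = 0.4662; stable; margin = 19.29/hr


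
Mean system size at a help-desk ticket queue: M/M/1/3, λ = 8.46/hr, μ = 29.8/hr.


ρ = 8.46/29.8 = 0.2839
L = ρ[1 − (K+1)ρ^K + Kρ^(K+1)] / [(1−ρ)(1−ρ^(K+1))]
Numerator: 0.2839·(1 − 4·0.022880 + 3·0.006496) = 0.263443
Denominator: (0.7161)·(0.993504) = 0.711456
L = 0.263443/0.711456 = 0.3703

Final: 0.3703


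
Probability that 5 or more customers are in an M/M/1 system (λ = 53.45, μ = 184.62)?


ρ = 53.45/184.62 = 0.2895
P(N ≥ n) = ρ^n = 0.2895^5 = 0.002034

Final: 0.002034


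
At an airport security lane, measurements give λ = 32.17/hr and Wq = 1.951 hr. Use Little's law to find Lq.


Lq = λWq = 32.17·1.951 = 62.7637

Final: 62.7637


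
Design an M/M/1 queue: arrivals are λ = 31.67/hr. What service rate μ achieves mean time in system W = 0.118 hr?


W = 1/(μ−λ) ⇒ μ − λ = 1/W = 1/0.118 = 8.4746
μ = λ + 1/W = 31.67 + 8.4746 = 40.1446 per hr

Final: 40.1446 /hr


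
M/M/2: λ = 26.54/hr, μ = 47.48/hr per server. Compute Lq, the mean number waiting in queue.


a = λ/μ = 0.5590; ρ = a/2 = 0.2795
P₀ = 0.563128
Lq = P₀·a^c·ρ / (c!·(1−ρ)²) = 0.563128·0.31245·0.2795/(2·0.51914)
= 0.04736

Final: 0.04736


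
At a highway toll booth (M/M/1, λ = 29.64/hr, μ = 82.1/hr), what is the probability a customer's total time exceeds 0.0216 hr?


W ~ Exponential(μ−λ) for M/M/1.
μ − λ = 82.1 − 29.64 = 52.4600
P(W > t) = e^{−(μ−λ)t} = e^{−1.1331} = 0.322022

Final: 0.322022


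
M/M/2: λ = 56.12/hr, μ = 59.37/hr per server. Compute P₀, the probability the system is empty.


a = λ/μ = 56.12/59.37 = 0.9453; ρ = a/c = 0.4726
Σ_{k=0}^{1} a^k/k! (terms k=0..1) = 1.00000 + 0.94526 = 1.94526
Tail: a^2/(2!(1−ρ)) = 0.89351/(2·0.5274) = 0.84714
P₀ = 1/(1.94526 + 0.84714) = 1/2.79240 = 0.358115

Final: 0.358115


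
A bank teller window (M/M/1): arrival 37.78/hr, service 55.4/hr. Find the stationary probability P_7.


ρ = 37.78/55.4 = 0.6819
P_n = (1−ρ)·ρ^n = (1 − 0.6819)·0.6819^7 = 0.3181·0.068591 = 0.021815

Final: 0.021815


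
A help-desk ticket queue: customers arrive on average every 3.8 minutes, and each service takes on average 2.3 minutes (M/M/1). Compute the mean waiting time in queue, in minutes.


λ = 60/3.8 = 15.7895 /hr
μ = 60/2.3 = 26.0870 /hr
ρ = λ/μ = 15.7895/26.0870 = 0.6053
Wq = ρ/(μ−λ) = 0.6053/(26.0870−15.7895) = 0.05878 hr
In minutes: 0.05878·60 = 3.527 min

Final: 3.527 min


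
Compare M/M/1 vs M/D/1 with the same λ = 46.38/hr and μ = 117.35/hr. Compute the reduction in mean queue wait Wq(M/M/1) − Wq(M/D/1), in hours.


ρ = 46.38/117.35 = 0.3952
Wq(M/M/1) = ρ/(μ−λ) = 0.3952/70.97 = 0.005569 hr
Wq(M/D/1) = ρ/(2(μ−λ)) = 0.002784 hr
Savings = 0.005569 − 0.002784 = 0.002784 hr

Final: 0.002784 hr


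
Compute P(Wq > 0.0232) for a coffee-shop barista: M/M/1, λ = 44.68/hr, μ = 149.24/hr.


ρ = 44.68/149.24 = 0.2994
P(Wq > t) = ρ·e^{−(μ−λ)t} = 0.2994·e^{−2.4258}
= 0.2994·0.088408 = 0.026468

Final: 0.026468


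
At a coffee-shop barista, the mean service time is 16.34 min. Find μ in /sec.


μ = 1/(service time) in consistent units.
1 second = 0.0166667 min, so μ = 0.0166667/16.34 = 0.001020 per second

Final: 0.001020 /sec


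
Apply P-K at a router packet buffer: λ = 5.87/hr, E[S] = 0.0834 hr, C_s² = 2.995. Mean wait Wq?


ρ = λ·E[S] = 5.87·0.0834 = 0.4896
E[S²] = E[S]²(1+C_s²) = 0.0834²·(1+2.995) = 0.027787
Wq = λ·E[S²]/(2(1−ρ)) = 5.87·0.027787/(2·0.5104) = 0.15978 hr

Final: 0.15978 hr


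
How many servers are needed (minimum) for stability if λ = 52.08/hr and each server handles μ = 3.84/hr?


Stability requires cμ > λ ⇔ c > λ/μ.
λ/μ = 52.08/3.84 = 13.5625
Minimum integer c = ⌊13.5625⌋ + 1 = 14
Check: 14·3.84 = 53.76 > 52.08, while 13·3.84 = 49.92 ≤ 52.08

Final: 14 servers


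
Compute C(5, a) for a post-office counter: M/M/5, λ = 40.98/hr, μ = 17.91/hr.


a = λ/μ = 2.2881; ρ = a/5 = 0.4576
P₀ = 0.099920 (from M/M/c formula)
C(c,a) = [a^c/(c!(1−ρ))]·P₀ = [62.71650/(120·0.5424)]·0.099920
= 0.96360·0.099920 = 0.096283

Final: 0.096283


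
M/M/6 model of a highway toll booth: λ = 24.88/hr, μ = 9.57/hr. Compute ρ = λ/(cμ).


ρ = λ/(cμ) = 24.88/(6·9.57) = 24.88/57.42 = 0.4333

Final: 0.4333


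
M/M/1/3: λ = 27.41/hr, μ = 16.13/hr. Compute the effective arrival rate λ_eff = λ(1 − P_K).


ρ = 1.6993; P_K = (1−ρ)ρ^3/(1−ρ^4) = 0.467605
λ_eff = λ(1 − P_K) = 27.41·(1 − 0.467605) = 27.41·0.532395 = 14.5929 /hr

Final: 14.5929 /hr


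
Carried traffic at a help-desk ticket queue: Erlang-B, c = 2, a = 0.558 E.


B(2,0.558) = 0.090846 (Erlang-B)
Carried load = a(1 − B) = 0.558·(1 − 0.090846) = 0.558·0.909154 = 0.5073 E

Final: 0.5073 Erlangs


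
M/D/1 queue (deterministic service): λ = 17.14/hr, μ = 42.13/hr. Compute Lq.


ρ = 17.14/42.13 = 0.4068
M/D/1: Lq = ρ²/(2(1−ρ)) = 0.1655/(2·0.5932) = 0.13952

Final: 0.13952


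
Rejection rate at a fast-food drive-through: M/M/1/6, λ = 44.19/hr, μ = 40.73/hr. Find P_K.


ρ = λ/μ = 44.19/40.73 = 1.0849
P_K = (1−ρ)ρ^K/(1−ρ^(K+1)) = (-0.08495·1.631013)/(1 − 1.769568)
= -0.138554/-0.769568 = 0.180041

Final: 0.180041


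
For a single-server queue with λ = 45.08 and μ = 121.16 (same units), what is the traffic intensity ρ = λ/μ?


ρ = λ/μ = 45.08/121.16 = 0.3721

Final: 0.3721


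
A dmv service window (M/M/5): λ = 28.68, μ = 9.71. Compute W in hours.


a = 2.9537; ρ = 0.5907; P₀ = 0.049119
Lq = P₀·a^c·ρ/(c!(1−ρ)²) = 0.32452
Wq = Lq/λ = 0.32452/28.68 = 0.01132 hr
W = Wq + 1/μ = 0.01132 + 0.10299 = 0.11430 hr

Final: 0.11430 hr


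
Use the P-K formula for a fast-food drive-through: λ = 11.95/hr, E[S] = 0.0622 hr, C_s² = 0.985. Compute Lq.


ρ = λ·E[S] = 11.95·0.0622 = 0.7433
Lq = ρ²(1+C_s²)/(2(1−ρ)) = 0.5525·(1+0.985)/(2·0.2567)
= 0.5525·1.9850/0.5134 = 2.13602

Final: 2.13602


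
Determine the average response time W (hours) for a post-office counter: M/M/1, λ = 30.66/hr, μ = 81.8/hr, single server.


W = 1/(μ−λ) = 1/(81.8 − 30.66) = 1/51.14 = 0.01955 hr

Final: 0.01955 hr


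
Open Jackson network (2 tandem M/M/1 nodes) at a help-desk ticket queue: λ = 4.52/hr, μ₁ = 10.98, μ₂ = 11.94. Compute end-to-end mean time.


Each node sees arrival rate λ = 4.52/hr (tandem ⇒ throughput preserved).
W₁ = 1/(μ₁−λ) = 1/(10.98−4.52) = 0.15480 hr
W₂ = 1/(μ₂−λ) = 1/(11.94−4.52) = 0.13477 hr
W_total = W₁ + W₂ = 0.15480 + 0.13477 = 0.28957 hr

Final: 0.28957 hr


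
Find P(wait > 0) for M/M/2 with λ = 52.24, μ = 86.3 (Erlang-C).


a = λ/μ = 0.6053; ρ = a/2 = 0.3027
P₀ = 0.535314 (from M/M/c formula)
C(c,a) = [a^c/(c!(1−ρ))]·P₀ = [0.36642/(2·0.6973)]·0.535314
= 0.26273·0.535314 = 0.140644

Final: 0.140644


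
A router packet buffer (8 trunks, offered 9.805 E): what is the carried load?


B(8,9.805) = 0.329103 (Erlang-B)
Carried load = a(1 − B) = 9.805·(1 − 0.329103) = 9.805·0.670897 = 6.5781 E

Final: 6.5781 Erlangs


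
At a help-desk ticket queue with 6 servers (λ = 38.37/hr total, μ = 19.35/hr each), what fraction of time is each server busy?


ρ = λ/(cμ) = 38.37/(6·19.35) = 38.37/116.10 = 0.3305

Final: 0.3305


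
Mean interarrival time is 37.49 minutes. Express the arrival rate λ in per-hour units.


λ = 1/(interarrival time) in consistent units.
1 hour = 60 min, so λ = 60/37.49 = 1.6004 per hour

Final: 1.6004 /hr


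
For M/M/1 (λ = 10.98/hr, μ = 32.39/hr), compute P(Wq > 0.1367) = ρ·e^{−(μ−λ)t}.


ρ = 10.98/32.39 = 0.3390
P(Wq > t) = ρ·e^{−(μ−λ)t} = 0.3390·e^{−2.9267}
= 0.3390·0.053571 = 0.018160

Final: 0.018160


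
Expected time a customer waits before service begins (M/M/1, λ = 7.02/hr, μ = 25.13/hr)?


ρ = 7.02/25.13 = 0.2793
Wq = ρ/(μ−λ) = 0.2793/(25.13 − 7.02) = 0.2793/18.11 = 0.01543 hr

Final: 0.01543 hr


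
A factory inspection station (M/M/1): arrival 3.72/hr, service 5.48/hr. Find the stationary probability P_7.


ρ = 3.72/5.48 = 0.6788
P_n = (1−ρ)·ρ^n = (1 − 0.6788)·0.6788^7 = 0.3212·0.066426 = 0.021334

Final: 0.021334


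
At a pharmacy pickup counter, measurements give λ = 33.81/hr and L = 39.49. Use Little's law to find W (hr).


W = L/λ = 39.49/33.81 = 1.1680 hr

Final: 1.1680 hr


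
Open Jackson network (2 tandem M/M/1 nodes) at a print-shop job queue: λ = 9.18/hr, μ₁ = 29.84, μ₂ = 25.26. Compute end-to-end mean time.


Each node sees arrival rate λ = 9.18/hr (tandem ⇒ throughput preserved).
W₁ = 1/(μ₁−λ) = 1/(29.84−9.18) = 0.04840 hr
W₂ = 1/(μ₂−λ) = 1/(25.26−9.18) = 0.06219 hr
W_total = W₁ + W₂ = 0.04840 + 0.06219 = 0.11059 hr

Final: 0.11059 hr


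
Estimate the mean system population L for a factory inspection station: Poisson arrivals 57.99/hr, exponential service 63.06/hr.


ρ = λ/μ = 57.99/63.06 = 0.9196
L = ρ/(1−ρ) = 0.9196/(1 − 0.9196) = 0.9196/0.08040 = 11.4379

Final: 11.4379


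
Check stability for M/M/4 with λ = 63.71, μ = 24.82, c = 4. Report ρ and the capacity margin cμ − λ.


Total capacity cμ = 4·24.82 = 99.28/hr
ρ = λ/(cμ) = 63.71/99.28 = 0.6417
Stable ⇔ ρ < 1: YES
Spare capacity = cμ − λ = 99.28 − 63.71 = 35.57/hr

Final: ρ = 0.6417; stable; margin = 35.57/hr
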